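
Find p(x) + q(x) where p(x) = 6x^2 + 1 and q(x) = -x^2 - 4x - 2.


Align terms by degree and add:
  6x^2 + 1
  -x^2 - 4x - 2
= 5x^2 - 4x - 1


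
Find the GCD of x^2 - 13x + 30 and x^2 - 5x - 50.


Factor each:
  x^2 - 13x + 30 = (x - 10)(x - 3)
  x^2 - 5x - 50 = (x - 10)(x + 5)
Common monic factor: x - 10


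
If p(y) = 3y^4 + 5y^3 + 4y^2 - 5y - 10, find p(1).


Using direct substitution:
  3 * (1)^4 = 3
  5 * (1)^3 = 5
  4 * (1)^2 = 4
  -5 * (1)^1 = -5
  constant: -10
Sum = 3 + 5 + 4 - 5 - 10 = -3


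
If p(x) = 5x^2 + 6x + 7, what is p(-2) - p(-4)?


p(-2) = 15
p(-4) = 63
p(-2) - p(-4) = 15 - 63 = -48


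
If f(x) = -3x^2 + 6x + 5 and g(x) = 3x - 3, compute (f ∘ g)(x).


Substitute g(x) into f:
f(g(x)) = -3*(3x - 3)^2 + 6*(3x - 3) + 5
(3x - 3)^2 = 9x^2 - 18x + 9
Expand and combine: -27x^2 + 72x - 40


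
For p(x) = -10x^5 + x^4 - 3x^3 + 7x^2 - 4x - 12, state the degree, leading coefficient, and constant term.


Highest power of x is 5, with coefficient -10. Constant term is -12.
Degree = 5, leading coefficient = -10, constant term = -12


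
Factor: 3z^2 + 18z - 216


Roots satisfy r1 + r2 = -b/a = -6 and r1*r2 = c/a = -72.
So r1 = -12, r2 = 6.
3z^2 + 18z - 216 = 3(z - r1)(z - r2) = 3(z + 12)(z - 6)


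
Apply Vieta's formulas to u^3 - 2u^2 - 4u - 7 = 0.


Monic cubic u^3+bu^2+cu+d=0: sum=-b, pairwise sum=c, product=-d.
b=-2, c=-4, d=-7
r1+r2+r3 = 2
r1r2+r1r3+r2r3 = -4
r1r2r3 = 7


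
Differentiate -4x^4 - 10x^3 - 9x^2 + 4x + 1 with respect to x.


Apply the power rule term by term:
  d/dx(-4x^4) = -16x^3
  d/dx(-10x^3) = -30x^2
  d/dx(-9x^2) = -18x
  d/dx(4x) = 4
  d/dx(1) = 0
p'(x) = -16x^3 - 30x^2 - 18x + 4


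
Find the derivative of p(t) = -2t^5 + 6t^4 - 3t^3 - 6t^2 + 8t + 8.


Apply the power rule term by term:
  d/dt(-2t^5) = -10t^4
  d/dt(6t^4) = 24t^3
  d/dt(-3t^3) = -9t^2
  d/dt(-6t^2) = -12t
  d/dt(8t) = 8
  d/dt(8) = 0
p'(t) = -10t^4 + 24t^3 - 9t^2 - 12t + 8


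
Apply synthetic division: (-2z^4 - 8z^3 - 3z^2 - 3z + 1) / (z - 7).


Synthetic division with c = 7. Coefficients: -2, -8, -3, -3, 1
Bring down -2.
  -2 * 7 = -14; -14 - 8 = -22
  -22 * 7 = -154; -154 - 3 = -157
  -157 * 7 = -1099; -1099 - 3 = -1102
  -1102 * 7 = -7714; -7714 + 1 = -7713
Quotient: -2z^3 - 22z^2 - 157z - 1102, Remainder: -7713


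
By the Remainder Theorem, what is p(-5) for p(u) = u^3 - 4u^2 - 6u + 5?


By the Remainder Theorem, the remainder equals p(-5):
  1*(-5)^3 = -125
  -4*(-5)^2 = -100
  -6*(-5)^1 = 30
  constant: 5
Sum: -125 - 100 + 30 + 5 = -190


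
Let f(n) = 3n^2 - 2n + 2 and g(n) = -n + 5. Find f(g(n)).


Substitute g(n) into f:
f(g(n)) = 3*(-n + 5)^2 + (-2)*(-n + 5) + 2
(-n + 5)^2 = n^2 - 10n + 25
Expand and combine: 3n^2 - 28n + 67


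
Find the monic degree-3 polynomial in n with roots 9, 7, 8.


p(n) = (n - 9)(n - 7)(n - 8)
Expand: n^3 - 24n^2 + 191n - 504


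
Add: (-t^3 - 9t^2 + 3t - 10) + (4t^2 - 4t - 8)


Align terms by degree and add:
  -t^3 - 9t^2 + 3t - 10
+ 4t^2 - 4t - 8
= -t^3 - 5t^2 - t - 18


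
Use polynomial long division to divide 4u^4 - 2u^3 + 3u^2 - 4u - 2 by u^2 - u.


(4u^4 - 2u^3 + 3u^2 - 4u - 2) / (u^2 - u)
Step 1: 4u^2 * (u^2 - u) = 4u^4 - 4u^3; subtract.
Step 2: 2u * (u^2 - u) = 2u^3 - 2u^2; subtract.
Step 3: 5 * (u^2 - u) = 5u^2 - 5u; subtract.
Quotient: 4u^2 + 2u + 5, Remainder: u - 2


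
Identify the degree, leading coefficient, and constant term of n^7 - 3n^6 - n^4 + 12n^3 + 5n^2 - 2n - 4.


Highest power of n is 7, with coefficient 1. Constant term is -4.
Degree = 7, leading coefficient = 1, constant term = -4


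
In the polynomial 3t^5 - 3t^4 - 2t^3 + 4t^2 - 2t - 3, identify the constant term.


Read off the constant term: -3


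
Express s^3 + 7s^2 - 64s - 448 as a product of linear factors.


Try integer roots (divisors of -448). s=8: p(8)=0.
Divide out (s - 8): quotient is s^2 + 15s + 56.
Factor the quadratic: (s + 8)(s + 7)
Result: (s - 8)(s + 8)(s + 7)


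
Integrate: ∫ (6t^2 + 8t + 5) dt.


Reverse power rule on each term:
  ∫ 6t^2 dt = 2t^3
  ∫ 8t dt = 4t^2
  ∫ 5 dt = 5t
F(t) = 2t^3 + 4t^2 + 5t + C


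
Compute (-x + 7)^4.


Expand (-x + 7)^4 by repeated multiplication:
  (-x + 7)^2 = x^2 - 14x + 49
  (-x + 7)^3 = -x^3 + 21x^2 - 147x + 343
= x^4 - 28x^3 + 294x^2 - 1372x + 2401


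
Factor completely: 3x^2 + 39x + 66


Roots satisfy r1 + r2 = -b/a = -13 and r1*r2 = c/a = 22.
So r1 = -11, r2 = -2.
3x^2 + 39x + 66 = 3(x - r1)(x - r2) = 3(x + 11)(x + 2)


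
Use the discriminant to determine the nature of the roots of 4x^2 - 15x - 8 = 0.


D = b^2 - 4ac = (-15)^2 - 4(4)(-8) = 225 + 128 = 353
Since D > 0: two distinct irrational roots


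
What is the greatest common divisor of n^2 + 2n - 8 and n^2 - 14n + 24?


Factor each:
  n^2 + 2n - 8 = (n - 2)(n + 4)
  n^2 - 14n + 24 = (n - 2)(n - 12)
Common monic factor: n - 2


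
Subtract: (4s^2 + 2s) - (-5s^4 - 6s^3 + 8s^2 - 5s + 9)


Distribute the minus sign:
  (4s^2 + 2s)
- (-5s^4 - 6s^3 + 8s^2 - 5s + 9)
Negate second polynomial: 5s^4 + 6s^3 - 8s^2 + 5s - 9
Add: 5s^4 + 6s^3 - 4s^2 + 7s - 9


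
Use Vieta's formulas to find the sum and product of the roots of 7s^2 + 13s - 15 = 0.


For as^2+bs+c=0: sum = -b/a, product = c/a.
a=7, b=13, c=-15
Sum = -(13)/7 = -13/7
Product = (-15)/7 = -15/7


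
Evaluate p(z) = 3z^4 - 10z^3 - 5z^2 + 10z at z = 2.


Using direct substitution:
  3 * (2)^4 = 48
  -10 * (2)^3 = -80
  -5 * (2)^2 = -20
  10 * (2)^1 = 20
  constant: 0
Sum = 48 - 80 - 20 + 20 + 0 = -32


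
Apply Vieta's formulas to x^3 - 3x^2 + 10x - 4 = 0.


Monic cubic x^3+bx^2+cx+d=0: sum=-b, pairwise sum=c, product=-d.
b=-3, c=10, d=-4
r1+r2+r3 = 3
r1r2+r1r3+r2r3 = 10
r1r2r3 = 4


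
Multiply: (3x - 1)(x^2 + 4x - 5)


Distribute each term of the first polynomial:
  (3x)(x^2 + 4x - 5) = 3x^3 + 12x^2 - 15x
  (-1)(x^2 + 4x - 5) = -x^2 - 4x + 5
Sum: 3x^3 + 11x^2 - 19x + 5


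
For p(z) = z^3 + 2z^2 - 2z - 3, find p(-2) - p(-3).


p(-2) = 1
p(-3) = -6
p(-2) - p(-3) = 1 + 6 = 7


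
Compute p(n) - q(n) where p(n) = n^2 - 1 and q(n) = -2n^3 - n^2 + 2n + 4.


Distribute the minus sign:
  (n^2 - 1)
- (-2n^3 - n^2 + 2n + 4)
Negate second polynomial: 2n^3 + n^2 - 2n - 4
Add: 2n^3 + 2n^2 - 2n - 5


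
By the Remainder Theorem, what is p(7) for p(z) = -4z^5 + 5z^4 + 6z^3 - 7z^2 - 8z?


By the Remainder Theorem, the remainder equals p(7):
  -4*(7)^5 = -67228
  5*(7)^4 = 12005
  6*(7)^3 = 2058
  -7*(7)^2 = -343
  -8*(7)^1 = -56
  constant: 0
Sum: -67228 + 12005 + 2058 - 343 - 56 + 0 = -53564


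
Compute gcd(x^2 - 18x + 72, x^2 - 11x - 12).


Factor each:
  x^2 - 18x + 72 = (x - 12)(x - 6)
  x^2 - 11x - 12 = (x - 12)(x + 1)
Common monic factor: x - 12


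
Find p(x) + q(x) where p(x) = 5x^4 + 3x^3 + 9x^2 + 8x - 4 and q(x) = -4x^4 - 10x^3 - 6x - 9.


Align terms by degree and add:
  5x^4 + 3x^3 + 9x^2 + 8x - 4
  -4x^4 - 10x^3 - 6x - 9
= x^4 - 7x^3 + 9x^2 + 2x - 13


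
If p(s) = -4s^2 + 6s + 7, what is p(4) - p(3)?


p(4) = -33
p(3) = -11
p(4) - p(3) = -33 + 11 = -22


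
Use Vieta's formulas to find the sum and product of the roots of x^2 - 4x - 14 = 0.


For ax^2+bx+c=0: sum = -b/a, product = c/a.
a=1, b=-4, c=-14
Sum = -(-4)/1 = 4
Product = (-14)/1 = -14


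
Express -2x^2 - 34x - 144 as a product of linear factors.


Roots satisfy r1 + r2 = -b/a = -17 and r1*r2 = c/a = 72.
So r1 = -8, r2 = -9.
-2x^2 - 34x - 144 = -2(x - r1)(x - r2) = -2(x + 8)(x + 9)


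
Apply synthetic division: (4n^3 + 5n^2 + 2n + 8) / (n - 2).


Synthetic division with c = 2. Coefficients: 4, 5, 2, 8
Bring down 4.
  4 * 2 = 8; 8 + 5 = 13
  13 * 2 = 26; 26 + 2 = 28
  28 * 2 = 56; 56 + 8 = 64
Quotient: 4n^2 + 13n + 28, Remainder: 64


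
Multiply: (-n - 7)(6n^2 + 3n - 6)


Distribute each term of the first polynomial:
  (-n)(6n^2 + 3n - 6) = -6n^3 - 3n^2 + 6n
  (-7)(6n^2 + 3n - 6) = -42n^2 - 21n + 42
Sum: -6n^3 - 45n^2 - 15n + 42


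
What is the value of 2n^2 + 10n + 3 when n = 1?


Using direct substitution:
  2 * (1)^2 = 2
  10 * (1)^1 = 10
  constant: 3
Sum = 2 + 10 + 3 = 15


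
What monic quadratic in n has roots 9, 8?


p(n) = (n - 9)(n - 8)
Expand: n^2 - 17n + 72


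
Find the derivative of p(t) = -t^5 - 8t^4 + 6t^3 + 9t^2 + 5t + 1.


Apply the power rule term by term:
  d/dt(-t^5) = -5t^4
  d/dt(-8t^4) = -32t^3
  d/dt(6t^3) = 18t^2
  d/dt(9t^2) = 18t
  d/dt(5t) = 5
  d/dt(1) = 0
p'(t) = -5t^4 - 32t^3 + 18t^2 + 18t + 5


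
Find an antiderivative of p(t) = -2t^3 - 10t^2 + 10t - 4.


Reverse power rule on each term:
  ∫ -2t^3 dt = -(1/2)t^4
  ∫ -10t^2 dt = -(10/3)t^3
  ∫ 10t dt = 5t^2
  ∫ -4 dt = -4t
F(t) = -(1/2)t^4 - (10/3)t^3 + 5t^2 - 4t + C


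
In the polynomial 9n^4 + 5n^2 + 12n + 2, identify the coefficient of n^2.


Read off the coefficient of n^2: 5


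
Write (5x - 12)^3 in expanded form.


Expand (5x - 12)^3 by repeated multiplication:
  (5x - 12)^2 = 25x^2 - 120x + 144
= 125x^3 - 900x^2 + 2160x - 1728


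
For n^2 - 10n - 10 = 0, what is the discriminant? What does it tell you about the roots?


D = b^2 - 4ac = (-10)^2 - 4(1)(-10) = 100 + 40 = 140
Since D > 0: two distinct irrational roots


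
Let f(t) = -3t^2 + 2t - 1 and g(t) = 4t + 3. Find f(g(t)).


Substitute g(t) into f:
f(g(t)) = -3*(4t + 3)^2 + 2*(4t + 3) + (-1)
(4t + 3)^2 = 16t^2 + 24t + 9
Expand and combine: -48t^2 - 64t - 22


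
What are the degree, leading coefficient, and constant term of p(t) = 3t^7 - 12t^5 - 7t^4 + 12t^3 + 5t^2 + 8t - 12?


Highest power of t is 7, with coefficient 3. Constant term is -12.
Degree = 7, leading coefficient = 3, constant term = -12


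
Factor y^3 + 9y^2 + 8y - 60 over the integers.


Try integer roots (divisors of -60). y=-5: p(-5)=0.
Divide out (y + 5): quotient is y^2 + 4y - 12.
Factor the quadratic: (y - 2)(y + 6)
Result: (y + 5)(y - 2)(y + 6)


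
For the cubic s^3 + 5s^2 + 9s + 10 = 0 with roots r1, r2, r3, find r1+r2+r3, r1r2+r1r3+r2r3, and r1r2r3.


Monic cubic s^3+bs^2+cs+d=0: sum=-b, pairwise sum=c, product=-d.
b=5, c=9, d=10
r1+r2+r3 = -5
r1r2+r1r3+r2r3 = 9
r1r2r3 = -10


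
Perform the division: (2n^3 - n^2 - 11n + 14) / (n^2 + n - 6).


(2n^3 - n^2 - 11n + 14) / (n^2 + n - 6)
Step 1: 2n * (n^2 + n - 6) = 2n^3 + 2n^2 - 12n; subtract.
Step 2: -3 * (n^2 + n - 6) = -3n^2 - 3n + 18; subtract.
Quotient: 2n - 3, Remainder: 4n - 4


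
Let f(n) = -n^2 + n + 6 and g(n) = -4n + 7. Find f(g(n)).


Substitute g(n) into f:
f(g(n)) = -1*(-4n + 7)^2 + 1*(-4n + 7) + 6
(-4n + 7)^2 = 16n^2 - 56n + 49
Expand and combine: -16n^2 + 52n - 36


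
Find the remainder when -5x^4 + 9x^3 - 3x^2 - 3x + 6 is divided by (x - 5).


By the Remainder Theorem, the remainder equals p(5):
  -5*(5)^4 = -3125
  9*(5)^3 = 1125
  -3*(5)^2 = -75
  -3*(5)^1 = -15
  constant: 6
Sum: -3125 + 1125 - 75 - 15 + 6 = -2084


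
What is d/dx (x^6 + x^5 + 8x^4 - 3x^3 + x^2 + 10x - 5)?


Apply the power rule term by term:
  d/dx(x^6) = 6x^5
  d/dx(x^5) = 5x^4
  d/dx(8x^4) = 32x^3
  d/dx(-3x^3) = -9x^2
  d/dx(x^2) = 2x
  d/dx(10x) = 10
  d/dx(-5) = 0
p'(x) = 6x^5 + 5x^4 + 32x^3 - 9x^2 + 2x + 10


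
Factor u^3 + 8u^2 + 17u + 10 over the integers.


Try integer roots (divisors of 10). u=-5: p(-5)=0.
Divide out (u + 5): quotient is u^2 + 3u + 2.
Factor the quadratic: (u + 1)(u + 2)
Result: (u + 5)(u + 1)(u + 2)


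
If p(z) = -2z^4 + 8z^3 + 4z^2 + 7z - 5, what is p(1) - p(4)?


p(1) = 12
p(4) = 87
p(1) - p(4) = 12 - 87 = -75


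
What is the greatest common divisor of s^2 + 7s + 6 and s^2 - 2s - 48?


Factor each:
  s^2 + 7s + 6 = (s + 6)(s + 1)
  s^2 - 2s - 48 = (s + 6)(s - 8)
Common monic factor: s + 6


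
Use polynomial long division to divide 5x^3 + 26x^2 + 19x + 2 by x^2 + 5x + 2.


(5x^3 + 26x^2 + 19x + 2) / (x^2 + 5x + 2)
Step 1: 5x * (x^2 + 5x + 2) = 5x^3 + 25x^2 + 10x; subtract.
Step 2: 1 * (x^2 + 5x + 2) = x^2 + 5x + 2; subtract.
Quotient: 5x + 1, Remainder: 4x


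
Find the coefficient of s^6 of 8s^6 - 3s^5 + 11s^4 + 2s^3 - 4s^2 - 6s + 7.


Read off the coefficient of s^6: 8


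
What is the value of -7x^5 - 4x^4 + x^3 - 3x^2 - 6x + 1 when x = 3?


Using direct substitution:
  -7 * (3)^5 = -1701
  -4 * (3)^4 = -324
  1 * (3)^3 = 27
  -3 * (3)^2 = -27
  -6 * (3)^1 = -18
  constant: 1
Sum = -1701 - 324 + 27 - 27 - 18 + 1 = -2042


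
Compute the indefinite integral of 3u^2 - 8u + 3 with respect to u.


Reverse power rule on each term:
  ∫ 3u^2 du = u^3
  ∫ -8u du = -4u^2
  ∫ 3 du = 3u
F(u) = u^3 - 4u^2 + 3u + C


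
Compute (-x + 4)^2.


Expand (-x + 4)^2 by repeated multiplication:
= x^2 - 8x + 16


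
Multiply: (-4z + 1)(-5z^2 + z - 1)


Distribute each term of the first polynomial:
  (-4z)(-5z^2 + z - 1) = 20z^3 - 4z^2 + 4z
  (1)(-5z^2 + z - 1) = -5z^2 + z - 1
Sum: 20z^3 - 9z^2 + 5z - 1


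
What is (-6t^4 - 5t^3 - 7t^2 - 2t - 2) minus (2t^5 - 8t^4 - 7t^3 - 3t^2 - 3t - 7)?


Distribute the minus sign:
  (-6t^4 - 5t^3 - 7t^2 - 2t - 2)
- (2t^5 - 8t^4 - 7t^3 - 3t^2 - 3t - 7)
Negate second polynomial: -2t^5 + 8t^4 + 7t^3 + 3t^2 + 3t + 7
Add: -2t^5 + 2t^4 + 2t^3 - 4t^2 + t + 5


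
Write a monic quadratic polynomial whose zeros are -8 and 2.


p(s) = (s + 8)(s - 2)
Expand: s^2 + 6s - 16


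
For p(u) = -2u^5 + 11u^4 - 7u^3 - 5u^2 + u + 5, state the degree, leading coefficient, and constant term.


Highest power of u is 5, with coefficient -2. Constant term is 5.
Degree = 5, leading coefficient = -2, constant term = 5


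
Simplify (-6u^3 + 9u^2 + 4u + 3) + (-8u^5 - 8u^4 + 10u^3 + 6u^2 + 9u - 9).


Align terms by degree and add:
  -6u^3 + 9u^2 + 4u + 3
  -8u^5 - 8u^4 + 10u^3 + 6u^2 + 9u - 9
= -8u^5 - 8u^4 + 4u^3 + 15u^2 + 13u - 6


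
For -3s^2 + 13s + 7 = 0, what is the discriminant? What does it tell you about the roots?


D = b^2 - 4ac = (13)^2 - 4(-3)(7) = 169 + 84 = 253
Since D > 0: two distinct irrational roots


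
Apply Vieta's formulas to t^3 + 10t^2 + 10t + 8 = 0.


Monic cubic t^3+bt^2+ct+d=0: sum=-b, pairwise sum=c, product=-d.
b=10, c=10, d=8
r1+r2+r3 = -10
r1r2+r1r3+r2r3 = 10
r1r2r3 = -8


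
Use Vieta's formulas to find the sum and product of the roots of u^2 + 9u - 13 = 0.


For au^2+bu+c=0: sum = -b/a, product = c/a.
a=1, b=9, c=-13
Sum = -(9)/1 = -9
Product = (-13)/1 = -13


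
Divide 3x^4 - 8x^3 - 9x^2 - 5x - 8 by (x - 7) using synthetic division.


Synthetic division with c = 7. Coefficients: 3, -8, -9, -5, -8
Bring down 3.
  3 * 7 = 21; 21 - 8 = 13
  13 * 7 = 91; 91 - 9 = 82
  82 * 7 = 574; 574 - 5 = 569
  569 * 7 = 3983; 3983 - 8 = 3975
Quotient: 3x^3 + 13x^2 + 82x + 569, Remainder: 3975


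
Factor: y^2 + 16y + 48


Roots satisfy r1 + r2 = -b/a = -16 and r1*r2 = c/a = 48.
So r1 = -12, r2 = -4.
y^2 + 16y + 48 = (y - r1)(y - r2) = (y + 12)(y + 4)


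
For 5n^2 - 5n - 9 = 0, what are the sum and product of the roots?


For an^2+bn+c=0: sum = -b/a, product = c/a.
a=5, b=-5, c=-9
Sum = -(-5)/5 = 1
Product = (-9)/5 = -9/5


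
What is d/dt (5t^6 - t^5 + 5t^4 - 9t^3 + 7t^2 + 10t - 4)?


Apply the power rule term by term:
  d/dt(5t^6) = 30t^5
  d/dt(-t^5) = -5t^4
  d/dt(5t^4) = 20t^3
  d/dt(-9t^3) = -27t^2
  d/dt(7t^2) = 14t
  d/dt(10t) = 10
  d/dt(-4) = 0
p'(t) = 30t^5 - 5t^4 + 20t^3 - 27t^2 + 14t + 10


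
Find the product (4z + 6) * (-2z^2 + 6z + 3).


Distribute each term of the first polynomial:
  (4z)(-2z^2 + 6z + 3) = -8z^3 + 24z^2 + 12z
  (6)(-2z^2 + 6z + 3) = -12z^2 + 36z + 18
Sum: -8z^3 + 12z^2 + 48z + 18


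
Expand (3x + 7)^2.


Expand (3x + 7)^2 by repeated multiplication:
= 9x^2 + 42x + 49


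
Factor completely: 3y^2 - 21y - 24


Roots satisfy r1 + r2 = -b/a = 7 and r1*r2 = c/a = -8.
So r1 = -1, r2 = 8.
3y^2 - 21y - 24 = 3(y - r1)(y - r2) = 3(y + 1)(y - 8)


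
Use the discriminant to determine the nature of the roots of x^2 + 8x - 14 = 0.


D = b^2 - 4ac = (8)^2 - 4(1)(-14) = 64 + 56 = 120
Since D > 0: two distinct irrational roots


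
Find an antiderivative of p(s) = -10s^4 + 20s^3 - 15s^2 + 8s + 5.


Reverse power rule on each term:
  ∫ -10s^4 ds = -2s^5
  ∫ 20s^3 ds = 5s^4
  ∫ -15s^2 ds = -5s^3
  ∫ 8s ds = 4s^2
  ∫ 5 ds = 5s
F(s) = -2s^5 + 5s^4 - 5s^3 + 4s^2 + 5s + C


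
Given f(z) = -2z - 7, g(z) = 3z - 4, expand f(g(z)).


Substitute g(z) into f:
f(g(z)) = -2*(3z - 4) + (-7)
Expand and combine: -6z + 1


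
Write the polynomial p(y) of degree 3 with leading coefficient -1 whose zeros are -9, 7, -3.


p(y) = -(y + 9)(y - 7)(y + 3)
Expand: -y^3 - 5y^2 + 57y + 189


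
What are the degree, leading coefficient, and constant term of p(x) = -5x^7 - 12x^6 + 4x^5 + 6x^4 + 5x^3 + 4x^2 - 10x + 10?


Highest power of x is 7, with coefficient -5. Constant term is 10.
Degree = 7, leading coefficient = -5, constant term = 10


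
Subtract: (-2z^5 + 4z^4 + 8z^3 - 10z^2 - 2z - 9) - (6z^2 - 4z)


Distribute the minus sign:
  (-2z^5 + 4z^4 + 8z^3 - 10z^2 - 2z - 9)
- (6z^2 - 4z)
Negate second polynomial: -6z^2 + 4z
Add: -2z^5 + 4z^4 + 8z^3 - 16z^2 + 2z - 9


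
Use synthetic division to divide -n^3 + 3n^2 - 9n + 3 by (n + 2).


Synthetic division with c = -2. Coefficients: -1, 3, -9, 3
Bring down -1.
  -1 * -2 = 2; 2 + 3 = 5
  5 * -2 = -10; -10 - 9 = -19
  -19 * -2 = 38; 38 + 3 = 41
Quotient: -n^2 + 5n - 19, Remainder: 41


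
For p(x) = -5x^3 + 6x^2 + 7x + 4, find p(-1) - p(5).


p(-1) = 8
p(5) = -436
p(-1) - p(5) = 8 + 436 = 444


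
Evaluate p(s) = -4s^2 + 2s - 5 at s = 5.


Using direct substitution:
  -4 * (5)^2 = -100
  2 * (5)^1 = 10
  constant: -5
Sum = -100 + 10 - 5 = -95


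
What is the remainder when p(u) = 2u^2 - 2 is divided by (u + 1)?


By the Remainder Theorem, the remainder equals p(-1):
  2*(-1)^2 = 2
  0*(-1)^1 = 0
  constant: -2
Sum: 2 + 0 - 2 = 0


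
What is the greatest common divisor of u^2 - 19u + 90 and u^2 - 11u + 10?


Factor each:
  u^2 - 19u + 90 = (u - 10)(u - 9)
  u^2 - 11u + 10 = (u - 10)(u - 1)
Common monic factor: u - 10


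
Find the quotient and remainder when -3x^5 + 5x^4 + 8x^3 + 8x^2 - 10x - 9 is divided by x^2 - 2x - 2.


(-3x^5 + 5x^4 + 8x^3 + 8x^2 - 10x - 9) / (x^2 - 2x - 2)
Step 1: -3x^3 * (x^2 - 2x - 2) = -3x^5 + 6x^4 + 6x^3; subtract.
Step 2: -x^2 * (x^2 - 2x - 2) = -x^4 + 2x^3 + 2x^2; subtract.
Step 3: 0 * (x^2 - 2x - 2) = 0; subtract.
Step 4: 6 * (x^2 - 2x - 2) = 6x^2 - 12x - 12; subtract.
Quotient: -3x^3 - x^2 + 6, Remainder: 2x + 3


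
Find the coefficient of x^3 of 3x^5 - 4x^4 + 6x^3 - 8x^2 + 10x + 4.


Read off the coefficient of x^3: 6


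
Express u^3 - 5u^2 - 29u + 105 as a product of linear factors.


Try integer roots (divisors of 105). u=3: p(3)=0.
Divide out (u - 3): quotient is u^2 - 2u - 35.
Factor the quadratic: (u - 7)(u + 5)
Result: (u - 3)(u - 7)(u + 5)


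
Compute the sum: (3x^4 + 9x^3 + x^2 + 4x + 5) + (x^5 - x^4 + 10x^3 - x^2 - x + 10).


Align terms by degree and add:
  3x^4 + 9x^3 + x^2 + 4x + 5
+ x^5 - x^4 + 10x^3 - x^2 - x + 10
= x^5 + 2x^4 + 19x^3 + 3x + 15


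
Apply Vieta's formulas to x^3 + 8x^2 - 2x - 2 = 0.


Monic cubic x^3+bx^2+cx+d=0: sum=-b, pairwise sum=c, product=-d.
b=8, c=-2, d=-2
r1+r2+r3 = -8
r1r2+r1r3+r2r3 = -2
r1r2r3 = 2


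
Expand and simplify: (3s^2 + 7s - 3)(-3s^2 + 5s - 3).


Distribute each term of the first polynomial:
  (3s^2)(-3s^2 + 5s - 3) = -9s^4 + 15s^3 - 9s^2
  (7s)(-3s^2 + 5s - 3) = -21s^3 + 35s^2 - 21s
  (-3)(-3s^2 + 5s - 3) = 9s^2 - 15s + 9
Sum: -9s^4 - 6s^3 + 35s^2 - 36s + 9


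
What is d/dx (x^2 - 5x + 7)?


Apply the power rule term by term:
  d/dx(x^2) = 2x
  d/dx(-5x) = -5
  d/dx(7) = 0
p'(x) = 2x - 5


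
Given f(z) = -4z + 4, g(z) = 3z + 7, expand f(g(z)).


Substitute g(z) into f:
f(g(z)) = -4*(3z + 7) + 4
Expand and combine: -12z - 24


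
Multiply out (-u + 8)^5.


Expand (-u + 8)^5 by repeated multiplication:
  (-u + 8)^2 = u^2 - 16u + 64
  (-u + 8)^3 = -u^3 + 24u^2 - 192u + 512
  (-u + 8)^4 = u^4 - 32u^3 + 384u^2 - 2048u + 4096
= -u^5 + 40u^4 - 640u^3 + 5120u^2 - 20480u + 32768


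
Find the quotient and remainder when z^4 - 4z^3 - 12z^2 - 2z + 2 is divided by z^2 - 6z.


(z^4 - 4z^3 - 12z^2 - 2z + 2) / (z^2 - 6z)
Step 1: z^2 * (z^2 - 6z) = z^4 - 6z^3; subtract.
Step 2: 2z * (z^2 - 6z) = 2z^3 - 12z^2; subtract.
Step 3: 0 * (z^2 - 6z) = 0; subtract.
Quotient: z^2 + 2z, Remainder: -2z + 2


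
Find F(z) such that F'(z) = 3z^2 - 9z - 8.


Reverse power rule on each term:
  ∫ 3z^2 dz = z^3
  ∫ -9z dz = -(9/2)z^2
  ∫ -8 dz = -8z
F(z) = z^3 - (9/2)z^2 - 8z + C


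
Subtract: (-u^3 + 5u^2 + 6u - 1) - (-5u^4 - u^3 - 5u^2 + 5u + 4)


Distribute the minus sign:
  (-u^3 + 5u^2 + 6u - 1)
- (-5u^4 - u^3 - 5u^2 + 5u + 4)
Negate second polynomial: 5u^4 + u^3 + 5u^2 - 5u - 4
Add: 5u^4 + 10u^2 + u - 5


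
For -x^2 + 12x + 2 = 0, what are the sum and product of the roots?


For ax^2+bx+c=0: sum = -b/a, product = c/a.
a=-1, b=12, c=2
Sum = -(12)/-1 = 12
Product = (2)/-1 = -2


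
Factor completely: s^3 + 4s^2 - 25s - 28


Try integer roots (divisors of -28). s=-1: p(-1)=0.
Divide out (s + 1): quotient is s^2 + 3s - 28.
Factor the quadratic: (s - 4)(s + 7)
Result: (s + 1)(s - 4)(s + 7)


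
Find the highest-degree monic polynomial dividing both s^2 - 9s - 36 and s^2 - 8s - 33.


Factor each:
  s^2 - 9s - 36 = (s + 3)(s - 12)
  s^2 - 8s - 33 = (s + 3)(s - 11)
Common monic factor: s + 3


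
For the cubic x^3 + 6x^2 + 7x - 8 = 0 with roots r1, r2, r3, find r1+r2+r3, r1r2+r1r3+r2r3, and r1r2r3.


Monic cubic x^3+bx^2+cx+d=0: sum=-b, pairwise sum=c, product=-d.
b=6, c=7, d=-8
r1+r2+r3 = -6
r1r2+r1r3+r2r3 = 7
r1r2r3 = 8


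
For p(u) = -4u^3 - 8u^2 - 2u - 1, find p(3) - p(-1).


p(3) = -187
p(-1) = -3
p(3) - p(-1) = -187 + 3 = -184


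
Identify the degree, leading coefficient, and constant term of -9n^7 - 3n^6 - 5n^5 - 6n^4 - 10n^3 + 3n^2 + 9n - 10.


Highest power of n is 7, with coefficient -9. Constant term is -10.
Degree = 7, leading coefficient = -9, constant term = -10


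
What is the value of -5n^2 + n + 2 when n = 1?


Using direct substitution:
  -5 * (1)^2 = -5
  1 * (1)^1 = 1
  constant: 2
Sum = -5 + 1 + 2 = -2


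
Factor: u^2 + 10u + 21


Roots satisfy r1 + r2 = -b/a = -10 and r1*r2 = c/a = 21.
So r1 = -7, r2 = -3.
u^2 + 10u + 21 = (u - r1)(u - r2) = (u + 7)(u + 3)


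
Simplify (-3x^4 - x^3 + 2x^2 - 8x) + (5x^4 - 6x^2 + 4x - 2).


Align terms by degree and add:
  -3x^4 - x^3 + 2x^2 - 8x
+ 5x^4 - 6x^2 + 4x - 2
= 2x^4 - x^3 - 4x^2 - 4x - 2


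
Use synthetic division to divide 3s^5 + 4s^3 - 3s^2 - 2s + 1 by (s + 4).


Synthetic division with c = -4. Coefficients: 3, 0, 4, -3, -2, 1
Bring down 3.
  3 * -4 = -12; -12 + 0 = -12
  -12 * -4 = 48; 48 + 4 = 52
  52 * -4 = -208; -208 - 3 = -211
  -211 * -4 = 844; 844 - 2 = 842
  842 * -4 = -3368; -3368 + 1 = -3367
Quotient: 3s^4 - 12s^3 + 52s^2 - 211s + 842, Remainder: -3367


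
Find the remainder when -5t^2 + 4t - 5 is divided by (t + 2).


By the Remainder Theorem, the remainder equals p(-2):
  -5*(-2)^2 = -20
  4*(-2)^1 = -8
  constant: -5
Sum: -20 - 8 - 5 = -33


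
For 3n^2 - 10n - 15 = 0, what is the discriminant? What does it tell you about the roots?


D = b^2 - 4ac = (-10)^2 - 4(3)(-15) = 100 + 180 = 280
Since D > 0: two distinct irrational roots


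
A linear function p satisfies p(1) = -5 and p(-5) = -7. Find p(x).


p(x) = mx + b. Using p(1)=-5, p(-5)=-7:
m = (-5 + 7)/(1 + 5) = 2/6 = 1/3
b = -5 - m*(1) = -5 - 1/3 = -16/3
p(x) = (1/3)x - (16/3)


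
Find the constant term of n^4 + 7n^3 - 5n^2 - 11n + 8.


Read off the constant term: 8


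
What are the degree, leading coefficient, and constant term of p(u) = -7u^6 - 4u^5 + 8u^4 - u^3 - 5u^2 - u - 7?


Highest power of u is 6, with coefficient -7. Constant term is -7.
Degree = 6, leading coefficient = -7, constant term = -7


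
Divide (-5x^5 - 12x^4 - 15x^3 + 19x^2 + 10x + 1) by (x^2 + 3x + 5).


(-5x^5 - 12x^4 - 15x^3 + 19x^2 + 10x + 1) / (x^2 + 3x + 5)
Step 1: -5x^3 * (x^2 + 3x + 5) = -5x^5 - 15x^4 - 25x^3; subtract.
Step 2: 3x^2 * (x^2 + 3x + 5) = 3x^4 + 9x^3 + 15x^2; subtract.
Step 3: x * (x^2 + 3x + 5) = x^3 + 3x^2 + 5x; subtract.
Step 4: 1 * (x^2 + 3x + 5) = x^2 + 3x + 5; subtract.
Quotient: -5x^3 + 3x^2 + x + 1, Remainder: 2x - 4


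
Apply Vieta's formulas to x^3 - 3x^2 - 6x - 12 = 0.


Monic cubic x^3+bx^2+cx+d=0: sum=-b, pairwise sum=c, product=-d.
b=-3, c=-6, d=-12
r1+r2+r3 = 3
r1r2+r1r3+r2r3 = -6
r1r2r3 = 12


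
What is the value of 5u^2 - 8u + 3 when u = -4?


Using direct substitution:
  5 * (-4)^2 = 80
  -8 * (-4)^1 = 32
  constant: 3
Sum = 80 + 32 + 3 = 115


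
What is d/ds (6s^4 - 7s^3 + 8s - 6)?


Apply the power rule term by term:
  d/ds(6s^4) = 24s^3
  d/ds(-7s^3) = -21s^2
  d/ds(8s) = 8
  d/ds(-6) = 0
p'(s) = 24s^3 - 21s^2 + 8


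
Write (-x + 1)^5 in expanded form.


Expand (-x + 1)^5 by repeated multiplication:
  (-x + 1)^2 = x^2 - 2x + 1
  (-x + 1)^3 = -x^3 + 3x^2 - 3x + 1
  (-x + 1)^4 = x^4 - 4x^3 + 6x^2 - 4x + 1
= -x^5 + 5x^4 - 10x^3 + 10x^2 - 5x + 1


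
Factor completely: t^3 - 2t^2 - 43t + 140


Try integer roots (divisors of 140). t=-7: p(-7)=0.
Divide out (t + 7): quotient is t^2 - 9t + 20.
Factor the quadratic: (t - 5)(t - 4)
Result: (t + 7)(t - 5)(t - 4)


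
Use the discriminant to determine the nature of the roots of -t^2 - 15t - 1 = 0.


D = b^2 - 4ac = (-15)^2 - 4(-1)(-1) = 225 - 4 = 221
Since D > 0: two distinct irrational roots


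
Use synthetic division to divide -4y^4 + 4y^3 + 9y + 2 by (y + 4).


Synthetic division with c = -4. Coefficients: -4, 4, 0, 9, 2
Bring down -4.
  -4 * -4 = 16; 16 + 4 = 20
  20 * -4 = -80; -80 + 0 = -80
  -80 * -4 = 320; 320 + 9 = 329
  329 * -4 = -1316; -1316 + 2 = -1314
Quotient: -4y^3 + 20y^2 - 80y + 329, Remainder: -1314


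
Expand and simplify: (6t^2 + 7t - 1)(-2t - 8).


Distribute each term of the first polynomial:
  (6t^2)(-2t - 8) = -12t^3 - 48t^2
  (7t)(-2t - 8) = -14t^2 - 56t
  (-1)(-2t - 8) = 2t + 8
Sum: -12t^3 - 62t^2 - 54t + 8


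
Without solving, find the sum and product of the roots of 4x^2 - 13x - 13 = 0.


For ax^2+bx+c=0: sum = -b/a, product = c/a.
a=4, b=-13, c=-13
Sum = -(-13)/4 = 13/4
Product = (-13)/4 = -13/4


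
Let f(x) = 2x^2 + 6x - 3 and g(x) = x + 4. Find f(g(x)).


Substitute g(x) into f:
f(g(x)) = 2*(x + 4)^2 + 6*(x + 4) + (-3)
(x + 4)^2 = x^2 + 8x + 16
Expand and combine: 2x^2 + 22x + 53


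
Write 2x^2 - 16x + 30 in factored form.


Roots satisfy r1 + r2 = -b/a = 8 and r1*r2 = c/a = 15.
So r1 = 5, r2 = 3.
2x^2 - 16x + 30 = 2(x - r1)(x - r2) = 2(x - 5)(x - 3)


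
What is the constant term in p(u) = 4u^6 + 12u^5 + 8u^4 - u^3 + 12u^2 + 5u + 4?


Read off the constant term: 4


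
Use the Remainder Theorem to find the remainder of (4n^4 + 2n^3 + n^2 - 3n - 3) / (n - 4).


By the Remainder Theorem, the remainder equals p(4):
  4*(4)^4 = 1024
  2*(4)^3 = 128
  1*(4)^2 = 16
  -3*(4)^1 = -12
  constant: -3
Sum: 1024 + 128 + 16 - 12 - 3 = 1153


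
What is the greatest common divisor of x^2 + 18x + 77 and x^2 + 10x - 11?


Factor each:
  x^2 + 18x + 77 = (x + 11)(x + 7)
  x^2 + 10x - 11 = (x + 11)(x - 1)
Common monic factor: x + 11


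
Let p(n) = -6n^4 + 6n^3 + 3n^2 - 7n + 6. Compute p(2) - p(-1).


p(2) = -44
p(-1) = 4
p(2) - p(-1) = -44 - 4 = -48


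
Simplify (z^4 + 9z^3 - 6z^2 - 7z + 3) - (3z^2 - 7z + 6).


Distribute the minus sign:
  (z^4 + 9z^3 - 6z^2 - 7z + 3)
- (3z^2 - 7z + 6)
Negate second polynomial: -3z^2 + 7z - 6
Add: z^4 + 9z^3 - 9z^2 - 3


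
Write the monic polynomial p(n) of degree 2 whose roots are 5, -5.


p(n) = (n - 5)(n + 5)
Expand: n^2 - 25


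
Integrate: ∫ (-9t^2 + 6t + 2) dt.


Reverse power rule on each term:
  ∫ -9t^2 dt = -3t^3
  ∫ 6t dt = 3t^2
  ∫ 2 dt = 2t
F(t) = -3t^3 + 3t^2 + 2t + C


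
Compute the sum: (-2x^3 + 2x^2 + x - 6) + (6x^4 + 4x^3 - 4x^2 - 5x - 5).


Align terms by degree and add:
  -2x^3 + 2x^2 + x - 6
+ 6x^4 + 4x^3 - 4x^2 - 5x - 5
= 6x^4 + 2x^3 - 2x^2 - 4x - 11


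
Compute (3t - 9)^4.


Expand (3t - 9)^4 by repeated multiplication:
  (3t - 9)^2 = 9t^2 - 54t + 81
  (3t - 9)^3 = 27t^3 - 243t^2 + 729t - 729
= 81t^4 - 972t^3 + 4374t^2 - 8748t + 6561


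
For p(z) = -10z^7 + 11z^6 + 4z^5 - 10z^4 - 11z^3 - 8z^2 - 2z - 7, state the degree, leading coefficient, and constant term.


Highest power of z is 7, with coefficient -10. Constant term is -7.
Degree = 7, leading coefficient = -10, constant term = -7


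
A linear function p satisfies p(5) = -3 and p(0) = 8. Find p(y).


p(y) = my + b. Using p(5)=-3, p(0)=8:
m = (-3 - 8)/(5) = -11/5 = -11/5
b = -3 - m*(5) = -3 + 11 = 8
p(y) = -(11/5)y + 8


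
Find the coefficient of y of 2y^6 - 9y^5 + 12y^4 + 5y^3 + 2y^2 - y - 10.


Read off the coefficient of y: -1


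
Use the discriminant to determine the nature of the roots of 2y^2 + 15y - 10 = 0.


D = b^2 - 4ac = (15)^2 - 4(2)(-10) = 225 + 80 = 305
Since D > 0: two distinct irrational roots


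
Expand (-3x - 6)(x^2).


Distribute each term of the first polynomial:
  (-3x)(x^2) = -3x^3
  (-6)(x^2) = -6x^2
Sum: -3x^3 - 6x^2


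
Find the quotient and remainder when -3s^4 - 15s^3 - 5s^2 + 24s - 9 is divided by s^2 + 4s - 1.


(-3s^4 - 15s^3 - 5s^2 + 24s - 9) / (s^2 + 4s - 1)
Step 1: -3s^2 * (s^2 + 4s - 1) = -3s^4 - 12s^3 + 3s^2; subtract.
Step 2: -3s * (s^2 + 4s - 1) = -3s^3 - 12s^2 + 3s; subtract.
Step 3: 4 * (s^2 + 4s - 1) = 4s^2 + 16s - 4; subtract.
Quotient: -3s^2 - 3s + 4, Remainder: 5s - 5


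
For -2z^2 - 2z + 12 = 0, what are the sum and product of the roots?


For az^2+bz+c=0: sum = -b/a, product = c/a.
a=-2, b=-2, c=12
Sum = -(-2)/-2 = -1
Product = (12)/-2 = -6


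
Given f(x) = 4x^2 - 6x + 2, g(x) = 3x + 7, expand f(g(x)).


Substitute g(x) into f:
f(g(x)) = 4*(3x + 7)^2 + (-6)*(3x + 7) + 2
(3x + 7)^2 = 9x^2 + 42x + 49
Expand and combine: 36x^2 + 150x + 156


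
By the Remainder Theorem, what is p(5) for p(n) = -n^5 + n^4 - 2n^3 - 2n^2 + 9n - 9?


By the Remainder Theorem, the remainder equals p(5):
  -1*(5)^5 = -3125
  1*(5)^4 = 625
  -2*(5)^3 = -250
  -2*(5)^2 = -50
  9*(5)^1 = 45
  constant: -9
Sum: -3125 + 625 - 250 - 50 + 45 - 9 = -2764


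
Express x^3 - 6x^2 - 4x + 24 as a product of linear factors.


Try integer roots (divisors of 24). x=6: p(6)=0.
Divide out (x - 6): quotient is x^2 - 4.
Factor the quadratic: (x - 2)(x + 2)
Result: (x - 6)(x - 2)(x + 2)


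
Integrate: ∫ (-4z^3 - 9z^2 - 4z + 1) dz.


Reverse power rule on each term:
  ∫ -4z^3 dz = -z^4
  ∫ -9z^2 dz = -3z^3
  ∫ -4z dz = -2z^2
  ∫ 1 dz = z
F(z) = -z^4 - 3z^3 - 2z^2 + z + C


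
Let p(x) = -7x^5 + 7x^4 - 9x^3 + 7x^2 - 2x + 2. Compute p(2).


Using direct substitution:
  -7 * (2)^5 = -224
  7 * (2)^4 = 112
  -9 * (2)^3 = -72
  7 * (2)^2 = 28
  -2 * (2)^1 = -4
  constant: 2
Sum = -224 + 112 - 72 + 28 - 4 + 2 = -158


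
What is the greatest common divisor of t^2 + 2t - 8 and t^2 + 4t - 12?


Factor each:
  t^2 + 2t - 8 = (t - 2)(t + 4)
  t^2 + 4t - 12 = (t - 2)(t + 6)
Common monic factor: t - 2


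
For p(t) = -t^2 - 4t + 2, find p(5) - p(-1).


p(5) = -43
p(-1) = 5
p(5) - p(-1) = -43 - 5 = -48


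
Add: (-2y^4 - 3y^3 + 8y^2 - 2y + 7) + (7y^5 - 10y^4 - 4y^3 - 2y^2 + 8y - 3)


Align terms by degree and add:
  -2y^4 - 3y^3 + 8y^2 - 2y + 7
+ 7y^5 - 10y^4 - 4y^3 - 2y^2 + 8y - 3
= 7y^5 - 12y^4 - 7y^3 + 6y^2 + 6y + 4


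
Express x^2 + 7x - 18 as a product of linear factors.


Roots satisfy r1 + r2 = -b/a = -7 and r1*r2 = c/a = -18.
So r1 = -9, r2 = 2.
x^2 + 7x - 18 = (x - r1)(x - r2) = (x + 9)(x - 2)


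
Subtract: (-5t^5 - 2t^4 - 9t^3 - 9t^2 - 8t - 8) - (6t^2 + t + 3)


Distribute the minus sign:
  (-5t^5 - 2t^4 - 9t^3 - 9t^2 - 8t - 8)
- (6t^2 + t + 3)
Negate second polynomial: -6t^2 - t - 3
Add: -5t^5 - 2t^4 - 9t^3 - 15t^2 - 9t - 11


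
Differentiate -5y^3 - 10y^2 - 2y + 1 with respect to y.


Apply the power rule term by term:
  d/dy(-5y^3) = -15y^2
  d/dy(-10y^2) = -20y
  d/dy(-2y) = -2
  d/dy(1) = 0
p'(y) = -15y^2 - 20y - 2


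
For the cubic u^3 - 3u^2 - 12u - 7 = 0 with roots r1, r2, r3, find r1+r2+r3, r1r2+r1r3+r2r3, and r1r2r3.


Monic cubic u^3+bu^2+cu+d=0: sum=-b, pairwise sum=c, product=-d.
b=-3, c=-12, d=-7
r1+r2+r3 = 3
r1r2+r1r3+r2r3 = -12
r1r2r3 = 7


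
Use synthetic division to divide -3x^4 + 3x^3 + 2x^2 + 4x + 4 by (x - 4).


Synthetic division with c = 4. Coefficients: -3, 3, 2, 4, 4
Bring down -3.
  -3 * 4 = -12; -12 + 3 = -9
  -9 * 4 = -36; -36 + 2 = -34
  -34 * 4 = -136; -136 + 4 = -132
  -132 * 4 = -528; -528 + 4 = -524
Quotient: -3x^3 - 9x^2 - 34x - 132, Remainder: -524


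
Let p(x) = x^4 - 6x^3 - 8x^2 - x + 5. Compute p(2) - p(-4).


p(2) = -61
p(-4) = 521
p(2) - p(-4) = -61 - 521 = -582


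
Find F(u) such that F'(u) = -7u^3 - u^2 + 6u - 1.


Reverse power rule on each term:
  ∫ -7u^3 du = -(7/4)u^4
  ∫ -u^2 du = -(1/3)u^3
  ∫ 6u du = 3u^2
  ∫ -1 du = -u
F(u) = -(7/4)u^4 - (1/3)u^3 + 3u^2 - u + C


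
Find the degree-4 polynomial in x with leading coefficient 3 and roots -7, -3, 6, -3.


p(x) = 3(x + 7)(x + 3)(x - 6)(x + 3)
Expand: 3x^4 + 21x^3 - 81x^2 - 729x - 1134


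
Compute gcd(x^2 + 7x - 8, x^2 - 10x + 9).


Factor each:
  x^2 + 7x - 8 = (x - 1)(x + 8)
  x^2 - 10x + 9 = (x - 1)(x - 9)
Common monic factor: x - 1


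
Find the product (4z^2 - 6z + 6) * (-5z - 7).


Distribute each term of the first polynomial:
  (4z^2)(-5z - 7) = -20z^3 - 28z^2
  (-6z)(-5z - 7) = 30z^2 + 42z
  (6)(-5z - 7) = -30z - 42
Sum: -20z^3 + 2z^2 + 12z - 42


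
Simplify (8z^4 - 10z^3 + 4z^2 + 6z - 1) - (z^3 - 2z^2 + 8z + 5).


Distribute the minus sign:
  (8z^4 - 10z^3 + 4z^2 + 6z - 1)
- (z^3 - 2z^2 + 8z + 5)
Negate second polynomial: -z^3 + 2z^2 - 8z - 5
Add: 8z^4 - 11z^3 + 6z^2 - 2z - 6


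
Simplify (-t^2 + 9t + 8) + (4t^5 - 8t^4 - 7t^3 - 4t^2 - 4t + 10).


Align terms by degree and add:
  -t^2 + 9t + 8
+ 4t^5 - 8t^4 - 7t^3 - 4t^2 - 4t + 10
= 4t^5 - 8t^4 - 7t^3 - 5t^2 + 5t + 18


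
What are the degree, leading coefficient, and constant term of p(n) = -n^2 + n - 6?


Highest power of n is 2, with coefficient -1. Constant term is -6.
Degree = 2, leading coefficient = -1, constant term = -6


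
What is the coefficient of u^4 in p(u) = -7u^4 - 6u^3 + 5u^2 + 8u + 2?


Read off the coefficient of u^4: -7


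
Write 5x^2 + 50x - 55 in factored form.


Roots satisfy r1 + r2 = -b/a = -10 and r1*r2 = c/a = -11.
So r1 = -11, r2 = 1.
5x^2 + 50x - 55 = 5(x - r1)(x - r2) = 5(x + 11)(x - 1)


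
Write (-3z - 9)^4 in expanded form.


Expand (-3z - 9)^4 by repeated multiplication:
  (-3z - 9)^2 = 9z^2 + 54z + 81
  (-3z - 9)^3 = -27z^3 - 243z^2 - 729z - 729
= 81z^4 + 972z^3 + 4374z^2 + 8748z + 6561


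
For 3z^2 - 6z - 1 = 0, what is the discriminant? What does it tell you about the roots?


D = b^2 - 4ac = (-6)^2 - 4(3)(-1) = 36 + 12 = 48
Since D > 0: two distinct irrational roots


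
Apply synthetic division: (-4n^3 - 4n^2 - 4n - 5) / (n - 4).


Synthetic division with c = 4. Coefficients: -4, -4, -4, -5
Bring down -4.
  -4 * 4 = -16; -16 - 4 = -20
  -20 * 4 = -80; -80 - 4 = -84
  -84 * 4 = -336; -336 - 5 = -341
Quotient: -4n^2 - 20n - 84, Remainder: -341


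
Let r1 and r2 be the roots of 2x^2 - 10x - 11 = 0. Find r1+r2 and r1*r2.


For ax^2+bx+c=0: sum = -b/a, product = c/a.
a=2, b=-10, c=-11
Sum = -(-10)/2 = 5
Product = (-11)/2 = -11/2


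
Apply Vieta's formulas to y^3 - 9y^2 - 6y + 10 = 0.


Monic cubic y^3+by^2+cy+d=0: sum=-b, pairwise sum=c, product=-d.
b=-9, c=-6, d=10
r1+r2+r3 = 9
r1r2+r1r3+r2r3 = -6
r1r2r3 = -10


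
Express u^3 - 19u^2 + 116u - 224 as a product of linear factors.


Try integer roots (divisors of -224). u=4: p(4)=0.
Divide out (u - 4): quotient is u^2 - 15u + 56.
Factor the quadratic: (u - 8)(u - 7)
Result: (u - 4)(u - 8)(u - 7)


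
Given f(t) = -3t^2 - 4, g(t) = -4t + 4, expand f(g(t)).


Substitute g(t) into f:
f(g(t)) = -3*(-4t + 4)^2 + (-4)
(-4t + 4)^2 = 16t^2 - 32t + 16
Expand and combine: -48t^2 + 96t - 52


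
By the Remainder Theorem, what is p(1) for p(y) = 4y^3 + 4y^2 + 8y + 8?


By the Remainder Theorem, the remainder equals p(1):
  4*(1)^3 = 4
  4*(1)^2 = 4
  8*(1)^1 = 8
  constant: 8
Sum: 4 + 4 + 8 + 8 = 24


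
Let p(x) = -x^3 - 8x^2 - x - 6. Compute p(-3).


Using direct substitution:
  -1 * (-3)^3 = 27
  -8 * (-3)^2 = -72
  -1 * (-3)^1 = 3
  constant: -6
Sum = 27 - 72 + 3 - 6 = -48


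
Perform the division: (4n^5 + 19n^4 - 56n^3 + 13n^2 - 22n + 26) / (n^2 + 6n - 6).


(4n^5 + 19n^4 - 56n^3 + 13n^2 - 22n + 26) / (n^2 + 6n - 6)
Step 1: 4n^3 * (n^2 + 6n - 6) = 4n^5 + 24n^4 - 24n^3; subtract.
Step 2: -5n^2 * (n^2 + 6n - 6) = -5n^4 - 30n^3 + 30n^2; subtract.
Step 3: -2n * (n^2 + 6n - 6) = -2n^3 - 12n^2 + 12n; subtract.
Step 4: -5 * (n^2 + 6n - 6) = -5n^2 - 30n + 30; subtract.
Quotient: 4n^3 - 5n^2 - 2n - 5, Remainder: -4n - 4


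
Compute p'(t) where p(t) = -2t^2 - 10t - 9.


Apply the power rule term by term:
  d/dt(-2t^2) = -4t
  d/dt(-10t) = -10
  d/dt(-9) = 0
p'(t) = -4t - 10


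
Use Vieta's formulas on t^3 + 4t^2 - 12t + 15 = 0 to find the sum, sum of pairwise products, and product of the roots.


Monic cubic t^3+bt^2+ct+d=0: sum=-b, pairwise sum=c, product=-d.
b=4, c=-12, d=15
r1+r2+r3 = -4
r1r2+r1r3+r2r3 = -12
r1r2r3 = -15


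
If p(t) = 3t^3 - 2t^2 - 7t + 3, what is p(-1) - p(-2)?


p(-1) = 5
p(-2) = -15
p(-1) - p(-2) = 5 + 15 = 20


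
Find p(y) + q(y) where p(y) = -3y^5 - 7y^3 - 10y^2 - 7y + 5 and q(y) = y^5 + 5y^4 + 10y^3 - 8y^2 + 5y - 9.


Align terms by degree and add:
  -3y^5 - 7y^3 - 10y^2 - 7y + 5
+ y^5 + 5y^4 + 10y^3 - 8y^2 + 5y - 9
= -2y^5 + 5y^4 + 3y^3 - 18y^2 - 2y - 4


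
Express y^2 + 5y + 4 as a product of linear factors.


Roots satisfy r1 + r2 = -b/a = -5 and r1*r2 = c/a = 4.
So r1 = -1, r2 = -4.
y^2 + 5y + 4 = (y - r1)(y - r2) = (y + 1)(y + 4)


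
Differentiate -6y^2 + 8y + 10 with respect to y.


Apply the power rule term by term:
  d/dy(-6y^2) = -12y
  d/dy(8y) = 8
  d/dy(10) = 0
p'(y) = -12y + 8


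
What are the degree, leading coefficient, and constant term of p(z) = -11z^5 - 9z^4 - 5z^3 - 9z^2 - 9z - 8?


Highest power of z is 5, with coefficient -11. Constant term is -8.
Degree = 5, leading coefficient = -11, constant term = -8


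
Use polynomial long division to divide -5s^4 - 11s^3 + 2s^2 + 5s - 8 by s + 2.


(-5s^4 - 11s^3 + 2s^2 + 5s - 8) / (s + 2)
Step 1: -5s^3 * (s + 2) = -5s^4 - 10s^3; subtract.
Step 2: -s^2 * (s + 2) = -s^3 - 2s^2; subtract.
Step 3: 4s * (s + 2) = 4s^2 + 8s; subtract.
Step 4: -3 * (s + 2) = -3s - 6; subtract.
Quotient: -5s^3 - s^2 + 4s - 3, Remainder: -2


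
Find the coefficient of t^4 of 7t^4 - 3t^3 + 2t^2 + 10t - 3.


Read off the coefficient of t^4: 7


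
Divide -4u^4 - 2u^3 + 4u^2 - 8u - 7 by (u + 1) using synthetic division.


Synthetic division with c = -1. Coefficients: -4, -2, 4, -8, -7
Bring down -4.
  -4 * -1 = 4; 4 - 2 = 2
  2 * -1 = -2; -2 + 4 = 2
  2 * -1 = -2; -2 - 8 = -10
  -10 * -1 = 10; 10 - 7 = 3
Quotient: -4u^3 + 2u^2 + 2u - 10, Remainder: 3


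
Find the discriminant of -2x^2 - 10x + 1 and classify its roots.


D = b^2 - 4ac = (-10)^2 - 4(-2)(1) = 100 + 8 = 108
Since D > 0: two distinct irrational roots


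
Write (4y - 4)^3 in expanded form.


Expand (4y - 4)^3 by repeated multiplication:
  (4y - 4)^2 = 16y^2 - 32y + 16
= 64y^3 - 192y^2 + 192y - 64


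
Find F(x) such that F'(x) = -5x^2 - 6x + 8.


Reverse power rule on each term:
  ∫ -5x^2 dx = -(5/3)x^3
  ∫ -6x dx = -3x^2
  ∫ 8 dx = 8x
F(x) = -(5/3)x^3 - 3x^2 + 8x + C
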